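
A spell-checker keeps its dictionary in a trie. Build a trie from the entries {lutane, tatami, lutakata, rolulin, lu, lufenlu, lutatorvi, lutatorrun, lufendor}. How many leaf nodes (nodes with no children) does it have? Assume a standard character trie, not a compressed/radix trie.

8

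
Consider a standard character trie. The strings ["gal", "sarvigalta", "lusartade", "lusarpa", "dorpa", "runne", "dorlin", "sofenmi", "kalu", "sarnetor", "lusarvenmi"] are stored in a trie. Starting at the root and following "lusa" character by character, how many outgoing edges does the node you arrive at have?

1

The children of the "lusa" node are the distinct next characters among strings starting with "lusa".
Characters that immediately follow "lusa" among the stored strings: {r}.
That node has 1 child edge.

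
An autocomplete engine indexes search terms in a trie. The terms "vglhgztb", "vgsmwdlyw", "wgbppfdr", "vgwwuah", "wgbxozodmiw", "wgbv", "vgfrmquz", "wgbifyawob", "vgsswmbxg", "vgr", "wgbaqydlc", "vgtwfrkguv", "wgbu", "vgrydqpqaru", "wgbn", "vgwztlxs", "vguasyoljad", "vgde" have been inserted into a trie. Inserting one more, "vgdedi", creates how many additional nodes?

2

Walking "vgdedi" from the root, the first 4 characters ("vgde") follow existing edges; "d" is the first miss.
New nodes needed: |"vgdedi"| − 4 = 6 − 4 = 2.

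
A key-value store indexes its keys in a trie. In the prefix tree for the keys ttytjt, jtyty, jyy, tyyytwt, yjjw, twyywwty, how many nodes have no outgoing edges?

6

A leaf is a node with no children — equivalently, the end of a word that is not a proper prefix of any other stored word.
Those words: "jtyty", "jyy", "ttytjt", "twyywwty", "tyyytwt", "yjjw"
Leaf count: 6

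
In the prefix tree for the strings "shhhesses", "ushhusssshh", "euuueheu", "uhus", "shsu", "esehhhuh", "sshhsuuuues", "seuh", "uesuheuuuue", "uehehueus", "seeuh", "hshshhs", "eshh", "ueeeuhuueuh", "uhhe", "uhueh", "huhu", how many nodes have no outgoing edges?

Leaves are exactly the stored words that no other stored word extends.
Those words: "esehhhuh", "eshh", "euuueheu", "hshshhs", "huhu", "seeuh", "seuh", "shhhesses", "shsu", "sshhsuuuues", "ueeeuhuueuh", "uehehueus", "uesuheuuuue", "uhhe", "uhueh", "uhus", "ushhusssshh"
Leaf count: 17

17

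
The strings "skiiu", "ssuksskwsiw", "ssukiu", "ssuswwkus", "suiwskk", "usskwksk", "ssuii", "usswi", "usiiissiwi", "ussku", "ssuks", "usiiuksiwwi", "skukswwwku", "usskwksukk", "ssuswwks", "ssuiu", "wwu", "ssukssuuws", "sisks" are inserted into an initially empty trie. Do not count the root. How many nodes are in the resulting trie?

81

Count nodes per top-level branch (shared prefixes stored once):
  's'-branch (sisks, skiiu, skukswwwku, ssuii, ssuiu, ssukiu, ssuks, ssuksskwsiw, ssukssuuws, ssuswwks, ssuswwkus, suiwskk): 49 nodes
  'u'-branch (usiiissiwi, usiiuksiwwi, ussku, usskwksk, usskwksukk, usswi): 29 nodes
  'w'-branch (wwu): 3 nodes
Sum: 81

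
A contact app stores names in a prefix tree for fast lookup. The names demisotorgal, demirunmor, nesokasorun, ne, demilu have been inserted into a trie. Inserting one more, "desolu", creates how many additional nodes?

4

The longest prefix of "desolu" already in the trie is "de" (length 2).
New nodes needed: |"desolu"| − 2 = 6 − 2 = 4.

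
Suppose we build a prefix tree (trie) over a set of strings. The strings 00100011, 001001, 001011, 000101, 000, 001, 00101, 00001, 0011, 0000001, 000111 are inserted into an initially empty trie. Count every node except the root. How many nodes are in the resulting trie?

Insert word by word; a character creates a node only if that edge doesn't already exist:
  "00100011" → 8 new (0, 0, 1, 0, 0, 0, 1, 1)
  "001001" → prefix "00100" already present; 1 new (1)
  "001011" → prefix "0010" already present; 2 new (1, 1)
  "000101" → prefix "00" already present; 4 new (0, 1, 0, 1)
  "000" → prefix "000" already present; 0 new (none)
  "001" → prefix "001" already present; 0 new (none)
  "00101" → prefix "00101" already present; 0 new (none)
  "00001" → prefix "000" already present; 2 new (0, 1)
  "0011" → prefix "001" already present; 1 new (1)
  "0000001" → prefix "0000" already present; 3 new (0, 0, 1)
  "000111" → prefix "0001" already present; 2 new (1, 1)
Total nodes = 8 + 1 + 2 + 4 + 0 + 0 + 0 + 2 + 1 + 3 + 2 = 23

23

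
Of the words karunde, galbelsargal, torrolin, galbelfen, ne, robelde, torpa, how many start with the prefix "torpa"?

1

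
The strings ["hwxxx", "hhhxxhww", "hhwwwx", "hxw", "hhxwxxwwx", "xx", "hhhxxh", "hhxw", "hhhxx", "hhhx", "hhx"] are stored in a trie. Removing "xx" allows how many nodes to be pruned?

2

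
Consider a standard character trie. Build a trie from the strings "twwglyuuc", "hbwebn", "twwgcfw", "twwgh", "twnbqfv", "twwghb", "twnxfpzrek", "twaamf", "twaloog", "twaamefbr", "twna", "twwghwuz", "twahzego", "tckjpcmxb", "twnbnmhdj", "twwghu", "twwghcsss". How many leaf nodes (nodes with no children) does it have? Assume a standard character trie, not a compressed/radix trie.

Leaves are exactly the stored words that no other stored word extends.
Those words: "hbwebn", "tckjpcmxb", "twaamefbr", "twaamf", "twahzego", "twaloog", "twna", "twnbnmhdj", "twnbqfv", "twnxfpzrek", "twwgcfw", "twwghb", "twwghcsss", "twwghu", "twwghwuz", "twwglyuuc"
Leaf count: 16

16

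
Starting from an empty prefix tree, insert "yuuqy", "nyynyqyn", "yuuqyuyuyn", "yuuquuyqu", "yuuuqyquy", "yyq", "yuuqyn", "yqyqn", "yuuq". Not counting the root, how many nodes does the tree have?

For each word, the new-node count is its length minus the longest prefix already in the trie:
  "yuuqy" → 5 new (y, u, u, q, y)
  "nyynyqyn" → 8 new (n, y, y, n, y, q, y, n)
  "yuuqyuyuyn" → prefix "yuuqy" already present; 5 new (u, y, u, y, n)
  "yuuquuyqu" → prefix "yuuq" already present; 5 new (u, u, y, q, u)
  "yuuuqyquy" → prefix "yuu" already present; 6 new (u, q, y, q, u, y)
  "yyq" → prefix "y" already present; 2 new (y, q)
  "yuuqyn" → prefix "yuuqy" already present; 1 new (n)
  "yqyqn" → prefix "y" already present; 4 new (q, y, q, n)
  "yuuq" → prefix "yuuq" already present; 0 new (none)
Total nodes = 5 + 8 + 5 + 5 + 6 + 2 + 1 + 4 + 0 = 36

36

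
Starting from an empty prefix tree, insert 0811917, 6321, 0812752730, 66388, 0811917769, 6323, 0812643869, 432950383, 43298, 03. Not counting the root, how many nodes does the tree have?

For each word, the new-node count is its length minus the longest prefix already in the trie:
  "0811917" → 7 new (0, 8, 1, 1, 9, 1, 7)
  "6321" → 4 new (6, 3, 2, 1)
  "0812752730" → prefix "081" already present; 7 new (2, 7, 5, 2, 7, 3, 0)
  "66388" → prefix "6" already present; 4 new (6, 3, 8, 8)
  "0811917769" → prefix "0811917" already present; 3 new (7, 6, 9)
  "6323" → prefix "632" already present; 1 new (3)
  "0812643869" → prefix "0812" already present; 6 new (6, 4, 3, 8, 6, 9)
  "432950383" → 9 new (4, 3, 2, 9, 5, 0, 3, 8, 3)
  "43298" → prefix "4329" already present; 1 new (8)
  "03" → prefix "0" already present; 1 new (3)
Total nodes = 7 + 4 + 7 + 4 + 3 + 1 + 6 + 9 + 1 + 1 = 43

43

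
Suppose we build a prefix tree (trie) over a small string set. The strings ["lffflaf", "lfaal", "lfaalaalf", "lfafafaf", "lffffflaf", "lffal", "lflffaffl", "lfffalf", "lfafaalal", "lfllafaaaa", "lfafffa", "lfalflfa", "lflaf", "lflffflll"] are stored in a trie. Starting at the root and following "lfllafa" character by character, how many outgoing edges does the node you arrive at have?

1

Follow the path "lfllafa" to its node, then look at its outgoing edges.
Distinct next characters after "lfllafa": a.
That node has 1 child edge.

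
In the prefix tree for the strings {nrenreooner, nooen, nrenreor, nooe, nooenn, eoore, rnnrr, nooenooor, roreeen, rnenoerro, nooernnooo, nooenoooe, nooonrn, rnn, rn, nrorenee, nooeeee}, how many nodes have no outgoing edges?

Leaves are exactly the stored words that no other stored word extends.
Those words: "eoore", "nooeeee", "nooenn", "nooenoooe", "nooenooor", "nooernnooo", "nooonrn", "nrenreooner", "nrenreor", "nrorenee", "rnenoerro", "rnnrr", "roreeen"
Leaf count: 13

13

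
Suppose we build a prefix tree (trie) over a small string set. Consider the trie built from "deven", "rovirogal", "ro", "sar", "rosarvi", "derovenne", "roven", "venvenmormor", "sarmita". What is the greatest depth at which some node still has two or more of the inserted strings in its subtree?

3

The deepest shared node is where two words last agree before diverging.
e.g. "roven" and "rovirogal" share the prefix "rov" of length 3; no pair shares a longer one.
Longest shared-prefix length: 3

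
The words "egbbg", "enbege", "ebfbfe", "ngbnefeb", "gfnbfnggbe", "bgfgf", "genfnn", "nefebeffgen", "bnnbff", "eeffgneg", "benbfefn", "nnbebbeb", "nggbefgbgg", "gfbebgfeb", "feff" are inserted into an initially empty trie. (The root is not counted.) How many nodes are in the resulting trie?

98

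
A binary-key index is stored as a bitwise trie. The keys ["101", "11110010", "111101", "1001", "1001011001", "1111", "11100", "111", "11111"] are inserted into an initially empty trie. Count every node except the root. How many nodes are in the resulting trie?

22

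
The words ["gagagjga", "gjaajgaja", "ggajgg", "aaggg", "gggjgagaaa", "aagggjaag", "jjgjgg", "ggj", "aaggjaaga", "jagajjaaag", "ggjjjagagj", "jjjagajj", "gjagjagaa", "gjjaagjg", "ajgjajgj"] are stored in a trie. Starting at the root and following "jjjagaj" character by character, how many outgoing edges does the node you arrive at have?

1

The children of the "jjjagaj" node are the distinct next characters among strings starting with "jjjagaj".
Characters that immediately follow "jjjagaj" among the stored strings: {j}.
That node has 1 child edge.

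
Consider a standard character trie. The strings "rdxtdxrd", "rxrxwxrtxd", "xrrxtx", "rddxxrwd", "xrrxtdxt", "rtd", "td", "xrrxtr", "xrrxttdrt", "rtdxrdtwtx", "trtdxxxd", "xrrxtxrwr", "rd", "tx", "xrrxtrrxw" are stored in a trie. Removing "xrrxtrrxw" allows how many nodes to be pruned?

A node on "xrrxtrrxw"'s path can go only if nothing else ends at it or branches off below it.
The suffix "rxw" (3 nodes) is used only by "xrrxtrrxw"; "xrrxtr" is itself a stored word, so pruning stops there.
Nodes removed: 3

3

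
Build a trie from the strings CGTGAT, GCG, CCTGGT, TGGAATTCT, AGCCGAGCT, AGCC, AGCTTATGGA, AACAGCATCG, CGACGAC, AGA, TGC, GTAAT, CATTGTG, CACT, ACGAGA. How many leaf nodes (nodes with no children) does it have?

14

A leaf is a node with no children — equivalently, the end of a word that is not a proper prefix of any other stored word.
Those words: "AACAGCATCG", "ACGAGA", "AGA", "AGCCGAGCT", "AGCTTATGGA", "CACT", "CATTGTG", "CCTGGT", "CGACGAC", "CGTGAT", "GCG", "GTAAT", "TGC", "TGGAATTCT"
Leaf count: 14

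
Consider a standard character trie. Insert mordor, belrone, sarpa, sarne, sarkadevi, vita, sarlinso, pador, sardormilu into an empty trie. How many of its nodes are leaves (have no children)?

9

Leaves are exactly the stored words that no other stored word extends.
Those words: "belrone", "mordor", "pador", "sardormilu", "sarkadevi", "sarlinso", "sarne", "sarpa", "vita"
Leaf count: 9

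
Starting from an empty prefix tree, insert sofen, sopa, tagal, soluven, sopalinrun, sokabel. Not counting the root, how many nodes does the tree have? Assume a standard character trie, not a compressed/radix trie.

Trie structure (* marks end of a word):
(root)
├─ s
│  └─ o
│     ├─ f
│     │  └─ e
│     │     └─ n *
│     ├─ k
│     │  └─ a
│     │     └─ b
│     │        └─ e
│     │           └─ l *
│     ├─ l
│     │  └─ u
│     │     └─ v
│     │        └─ e
│     │           └─ n *
│     └─ p
│        └─ a *
│           └─ l
│              └─ i
│                 └─ n
│                    └─ r
│                       └─ u
│                          └─ n *
└─ t
   └─ a
      └─ g
         └─ a
            └─ l *
Counting every labelled node above: 28.

28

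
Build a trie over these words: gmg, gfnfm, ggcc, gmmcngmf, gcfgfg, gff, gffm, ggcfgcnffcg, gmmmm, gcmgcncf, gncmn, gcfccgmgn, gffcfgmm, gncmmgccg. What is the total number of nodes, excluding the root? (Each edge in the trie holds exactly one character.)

Count nodes per top-level branch (shared prefixes stored once):
  'g'-branch (gcfccgmgn, gcfgfg, gcmgcncf, gff, gffcfgmm, gffm, gfnfm, ggcc, ggcfgcnffcg, gmg, gmmcngmf, gmmmm, gncmmgccg, gncmn): 59 nodes
Sum: 59

59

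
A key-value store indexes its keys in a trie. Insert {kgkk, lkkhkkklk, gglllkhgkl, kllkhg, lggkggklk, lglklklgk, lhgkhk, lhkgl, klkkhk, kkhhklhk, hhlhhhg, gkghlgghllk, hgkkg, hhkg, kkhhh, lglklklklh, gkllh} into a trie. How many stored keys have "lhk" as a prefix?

1

Filter for entries beginning with "lhk":
Words under "lhk": lhkgl
Count: 1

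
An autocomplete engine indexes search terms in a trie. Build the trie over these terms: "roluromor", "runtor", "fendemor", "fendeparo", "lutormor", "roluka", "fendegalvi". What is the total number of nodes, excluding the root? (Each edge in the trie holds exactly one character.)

41

Insert word by word; a character creates a node only if that edge doesn't already exist:
  "roluromor" → 9 new (r, o, l, u, r, o, m, o, r)
  "runtor" → prefix "r" already present; 5 new (u, n, t, o, r)
  "fendemor" → 8 new (f, e, n, d, e, m, o, r)
  "fendeparo" → prefix "fende" already present; 4 new (p, a, r, o)
  "lutormor" → 8 new (l, u, t, o, r, m, o, r)
  "roluka" → prefix "rolu" already present; 2 new (k, a)
  "fendegalvi" → prefix "fende" already present; 5 new (g, a, l, v, i)
Total nodes = 9 + 5 + 8 + 4 + 8 + 2 + 5 = 41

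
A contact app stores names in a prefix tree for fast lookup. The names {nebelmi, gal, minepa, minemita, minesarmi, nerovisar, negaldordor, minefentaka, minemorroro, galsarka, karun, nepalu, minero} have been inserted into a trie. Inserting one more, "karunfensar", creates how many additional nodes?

"karun" is already a path in the trie; the remaining "fensar" must be added.
Each of the 6 remaining characters creates one node.

6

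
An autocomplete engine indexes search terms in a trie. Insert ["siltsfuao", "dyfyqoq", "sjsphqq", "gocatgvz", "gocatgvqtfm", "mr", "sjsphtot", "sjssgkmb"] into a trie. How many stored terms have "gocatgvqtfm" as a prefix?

1

Traverse to the node for "gocatgvqtfm", then collect every word in that subtree.
Words under "gocatgvqtfm": gocatgvqtfm
Count: 1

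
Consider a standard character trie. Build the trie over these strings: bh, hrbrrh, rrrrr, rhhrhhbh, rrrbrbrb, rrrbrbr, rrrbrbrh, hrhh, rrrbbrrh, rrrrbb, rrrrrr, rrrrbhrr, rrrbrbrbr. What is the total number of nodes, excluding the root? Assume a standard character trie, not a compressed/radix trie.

For each word, the new-node count is its length minus the longest prefix already in the trie:
  "bh" → 2 new (b, h)
  "hrbrrh" → 6 new (h, r, b, r, r, h)
  "rrrrr" → 5 new (r, r, r, r, r)
  "rhhrhhbh" → prefix "r" already present; 7 new (h, h, r, h, h, b, h)
  "rrrbrbrb" → prefix "rrr" already present; 5 new (b, r, b, r, b)
  "rrrbrbr" → prefix "rrrbrbr" already present; 0 new (none)
  "rrrbrbrh" → prefix "rrrbrbr" already present; 1 new (h)
  "hrhh" → prefix "hr" already present; 2 new (h, h)
  "rrrbbrrh" → prefix "rrrb" already present; 4 new (b, r, r, h)
  "rrrrbb" → prefix "rrrr" already present; 2 new (b, b)
  "rrrrrr" → prefix "rrrrr" already present; 1 new (r)
  "rrrrbhrr" → prefix "rrrrb" already present; 3 new (h, r, r)
  "rrrbrbrbr" → prefix "rrrbrbrb" already present; 1 new (r)
Total nodes = 2 + 6 + 5 + 7 + 5 + 0 + 1 + 2 + 4 + 2 + 1 + 3 + 1 = 39

39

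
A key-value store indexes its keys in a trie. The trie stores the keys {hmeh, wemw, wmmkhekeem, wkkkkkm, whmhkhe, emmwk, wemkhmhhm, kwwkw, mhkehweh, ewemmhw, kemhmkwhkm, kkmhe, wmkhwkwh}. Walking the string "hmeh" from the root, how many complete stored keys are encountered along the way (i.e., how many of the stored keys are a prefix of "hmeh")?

1

Check each prefix of "hmeh" against the stored set — each match is an end-marker on the path.
Prefixes of the query that are stored words: "hmeh"
Count: 1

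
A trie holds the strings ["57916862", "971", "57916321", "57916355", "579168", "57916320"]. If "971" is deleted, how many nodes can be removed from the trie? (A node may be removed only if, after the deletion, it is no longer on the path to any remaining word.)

3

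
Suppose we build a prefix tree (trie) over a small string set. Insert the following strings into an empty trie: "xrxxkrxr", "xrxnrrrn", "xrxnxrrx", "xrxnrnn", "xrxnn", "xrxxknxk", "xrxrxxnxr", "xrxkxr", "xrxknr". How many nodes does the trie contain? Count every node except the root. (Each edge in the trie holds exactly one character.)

34

Count nodes per top-level branch (shared prefixes stored once):
  'x'-branch (xrxknr, xrxkxr, xrxnn, xrxnrnn, xrxnrrrn, xrxnxrrx, xrxrxxnxr, xrxxknxk, xrxxkrxr): 34 nodes
Sum: 34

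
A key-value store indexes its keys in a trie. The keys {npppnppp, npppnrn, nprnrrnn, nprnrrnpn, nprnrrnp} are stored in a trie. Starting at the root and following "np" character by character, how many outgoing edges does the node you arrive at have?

2

Walk "np" from the root, arriving at one node.
Characters that immediately follow "np" among the stored strings: {p, r}.
That node has 2 child edges.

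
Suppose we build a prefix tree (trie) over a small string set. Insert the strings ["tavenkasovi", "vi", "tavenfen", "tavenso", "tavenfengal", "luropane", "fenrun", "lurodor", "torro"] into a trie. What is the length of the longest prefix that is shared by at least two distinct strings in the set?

The deepest shared node is where two words last agree before diverging.
e.g. "tavenfen" and "tavenfengal" share the prefix "tavenfen" of length 8; no pair shares a longer one.
Longest shared-prefix length: 8

8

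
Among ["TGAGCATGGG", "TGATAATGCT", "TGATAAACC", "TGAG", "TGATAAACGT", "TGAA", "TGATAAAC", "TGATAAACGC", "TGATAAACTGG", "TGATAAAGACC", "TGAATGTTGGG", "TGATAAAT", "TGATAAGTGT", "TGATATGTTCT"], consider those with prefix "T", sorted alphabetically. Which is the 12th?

TGATAAGTGT

DFS of the "T" subtree visits, in order: "TGAA", "TGAATGTTGGG", "TGAG", "TGAGCATGGG", "TGATAAAC", "TGATAAACC", "TGATAAACGC", "TGATAAACGT", "TGATAAACTGG", "TGATAAAGACC", "TGATAAAT", "TGATAAGTGT", "TGATAATGCT", "TGATATGTTCT"
The 12th is TGATAAGTGT.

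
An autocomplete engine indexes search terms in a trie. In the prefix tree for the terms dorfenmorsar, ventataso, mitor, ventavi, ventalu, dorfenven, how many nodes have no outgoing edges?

A leaf is a node with no children — equivalently, the end of a word that is not a proper prefix of any other stored word.
Those words: "dorfenmorsar", "dorfenven", "mitor", "ventalu", "ventataso", "ventavi"
Leaf count: 6

6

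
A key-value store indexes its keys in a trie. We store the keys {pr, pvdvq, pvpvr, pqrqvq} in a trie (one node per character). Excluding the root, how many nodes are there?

14

Trie structure (* marks end of a word):
(root)
└─ p
   ├─ q
   │  └─ r
   │     └─ q
   │        └─ v
   │           └─ q *
   ├─ r *
   └─ v
      ├─ d
      │  └─ v
      │     └─ q *
      └─ p
         └─ v
            └─ r *
Counting every labelled node above: 14.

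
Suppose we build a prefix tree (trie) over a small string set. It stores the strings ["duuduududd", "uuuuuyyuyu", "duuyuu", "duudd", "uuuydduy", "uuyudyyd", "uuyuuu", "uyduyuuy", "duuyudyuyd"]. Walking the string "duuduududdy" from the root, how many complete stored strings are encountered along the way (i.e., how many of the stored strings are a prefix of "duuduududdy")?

1

Check each prefix of "duuduududdy" against the stored set — each match is an end-marker on the path.
Prefixes of the query that are stored words: "duuduududd"
Count: 1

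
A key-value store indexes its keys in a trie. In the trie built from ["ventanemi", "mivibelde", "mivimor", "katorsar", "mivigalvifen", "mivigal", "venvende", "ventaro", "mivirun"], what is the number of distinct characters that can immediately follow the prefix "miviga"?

1

Follow the path "miviga" to its node, then look at its outgoing edges.
Distinct next characters after "miviga": l.
That node has 1 child edge.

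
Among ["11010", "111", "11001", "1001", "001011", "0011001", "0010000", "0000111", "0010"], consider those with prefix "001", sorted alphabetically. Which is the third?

DFS of the "001" subtree visits, in order: "0010", "0010000", "001011", "0011001"
Position 3: 001011

001011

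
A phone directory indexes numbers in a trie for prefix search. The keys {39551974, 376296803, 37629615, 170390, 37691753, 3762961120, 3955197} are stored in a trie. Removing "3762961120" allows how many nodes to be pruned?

3

Walk "3762961120" from the leaf back toward the root, removing each node that no remaining word uses.
The suffix "120" (3 nodes) is used only by "3762961120"; the node for "3762961" still has the child "5", so pruning stops there.
Nodes removed: 3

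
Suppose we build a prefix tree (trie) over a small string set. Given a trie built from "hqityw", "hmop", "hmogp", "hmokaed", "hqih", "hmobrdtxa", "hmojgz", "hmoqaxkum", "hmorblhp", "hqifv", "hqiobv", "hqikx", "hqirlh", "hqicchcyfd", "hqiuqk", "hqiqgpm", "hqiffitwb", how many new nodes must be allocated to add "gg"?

Nothing in the trie begins with "g"; the whole of "gg" is new.
2 − 0 = 2 new nodes.

2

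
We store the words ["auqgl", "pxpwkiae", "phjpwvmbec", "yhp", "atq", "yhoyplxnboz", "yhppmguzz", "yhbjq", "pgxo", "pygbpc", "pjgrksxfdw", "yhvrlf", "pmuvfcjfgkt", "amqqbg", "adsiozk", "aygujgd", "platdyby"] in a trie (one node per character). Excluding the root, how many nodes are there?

100

Insert word by word; a character creates a node only if that edge doesn't already exist:
  "auqgl" → 5 new (a, u, q, g, l)
  "pxpwkiae" → 8 new (p, x, p, w, k, i, a, e)
  "phjpwvmbec" → prefix "p" already present; 9 new (h, j, p, w, v, m, b, e, c)
  "yhp" → 3 new (y, h, p)
  "atq" → prefix "a" already present; 2 new (t, q)
  "yhoyplxnboz" → prefix "yh" already present; 9 new (o, y, p, l, x, n, b, o, z)
  "yhppmguzz" → prefix "yhp" already present; 6 new (p, m, g, u, z, z)
  "yhbjq" → prefix "yh" already present; 3 new (b, j, q)
  "pgxo" → prefix "p" already present; 3 new (g, x, o)
  "pygbpc" → prefix "p" already present; 5 new (y, g, b, p, c)
  "pjgrksxfdw" → prefix "p" already present; 9 new (j, g, r, k, s, x, f, d, w)
  "yhvrlf" → prefix "yh" already present; 4 new (v, r, l, f)
  "pmuvfcjfgkt" → prefix "p" already present; 10 new (m, u, v, f, c, j, f, g, k, t)
  "amqqbg" → prefix "a" already present; 5 new (m, q, q, b, g)
  "adsiozk" → prefix "a" already present; 6 new (d, s, i, o, z, k)
  "aygujgd" → prefix "a" already present; 6 new (y, g, u, j, g, d)
  "platdyby" → prefix "p" already present; 7 new (l, a, t, d, y, b, y)
Total nodes = 5 + 8 + 9 + 3 + 2 + 9 + 6 + 3 + 3 + 5 + 9 + 4 + 10 + 5 + 6 + 6 + 7 = 100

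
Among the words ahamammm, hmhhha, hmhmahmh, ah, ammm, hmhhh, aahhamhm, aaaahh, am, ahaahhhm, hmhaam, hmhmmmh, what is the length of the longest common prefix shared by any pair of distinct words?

Look for the deepest trie node that still has at least two words in its subtree.
"hmhhh" and "hmhhha" agree on "hmhhh" (5 characters) before diverging; nothing deeper is shared.
Longest shared-prefix length: 5

5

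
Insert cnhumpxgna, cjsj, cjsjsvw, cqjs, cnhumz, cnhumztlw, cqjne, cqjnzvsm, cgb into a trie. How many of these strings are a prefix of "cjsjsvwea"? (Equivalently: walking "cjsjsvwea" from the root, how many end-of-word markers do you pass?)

Check each prefix of "cjsjsvwea" against the stored set — each match is an end-marker on the path.
Prefixes of the query that are stored words: "cjsj", "cjsjsvw"
Count: 2

2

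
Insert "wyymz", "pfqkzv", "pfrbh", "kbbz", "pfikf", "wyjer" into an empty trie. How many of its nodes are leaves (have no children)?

A leaf is a node with no children — equivalently, the end of a word that is not a proper prefix of any other stored word.
Those words: "kbbz", "pfikf", "pfqkzv", "pfrbh", "wyjer", "wyymz"
Leaf count: 6

6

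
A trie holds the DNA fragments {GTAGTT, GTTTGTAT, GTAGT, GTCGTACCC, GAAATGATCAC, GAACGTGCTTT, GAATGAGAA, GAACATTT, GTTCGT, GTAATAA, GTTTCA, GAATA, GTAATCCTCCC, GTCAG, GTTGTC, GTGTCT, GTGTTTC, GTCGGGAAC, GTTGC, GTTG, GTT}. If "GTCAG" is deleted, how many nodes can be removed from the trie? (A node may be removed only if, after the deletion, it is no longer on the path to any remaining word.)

2

After clearing the end-marker at "GTCAG", prune upward until reaching a node still needed by another word.
The suffix "AG" (2 nodes) is used only by "GTCAG"; the node for "GTC" still has the child "G", so pruning stops there.
Nodes removed: 2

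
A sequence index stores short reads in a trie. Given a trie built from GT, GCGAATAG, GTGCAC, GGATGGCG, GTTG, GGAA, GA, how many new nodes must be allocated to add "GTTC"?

1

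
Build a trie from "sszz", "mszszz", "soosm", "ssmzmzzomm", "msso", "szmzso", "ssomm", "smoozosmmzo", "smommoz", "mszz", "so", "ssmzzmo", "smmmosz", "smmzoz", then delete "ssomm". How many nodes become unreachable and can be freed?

3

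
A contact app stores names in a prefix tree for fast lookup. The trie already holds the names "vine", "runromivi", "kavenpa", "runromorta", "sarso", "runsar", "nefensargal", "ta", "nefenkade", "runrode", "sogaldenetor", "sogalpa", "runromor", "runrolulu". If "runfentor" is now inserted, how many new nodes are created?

6

"run" is already a path in the trie; the remaining "fentor" must be added.
So 9 − 3 = 6 new nodes.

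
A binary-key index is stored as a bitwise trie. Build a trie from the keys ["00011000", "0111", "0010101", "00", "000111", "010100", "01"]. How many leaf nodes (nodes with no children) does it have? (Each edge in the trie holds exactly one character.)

A leaf is a node with no children — equivalently, the end of a word that is not a proper prefix of any other stored word.
Those words: "00011000", "000111", "0010101", "010100", "0111"
Leaf count: 5

5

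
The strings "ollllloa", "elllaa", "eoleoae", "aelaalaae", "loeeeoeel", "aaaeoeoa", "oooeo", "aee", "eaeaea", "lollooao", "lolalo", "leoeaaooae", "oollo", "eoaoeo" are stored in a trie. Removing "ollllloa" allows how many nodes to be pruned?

7

Walk "ollllloa" from the leaf back toward the root, removing each node that no remaining word uses.
The suffix "llllloa" (7 nodes) is used only by "ollllloa"; the node for "o" still has the child "o", so pruning stops there.
Nodes removed: 7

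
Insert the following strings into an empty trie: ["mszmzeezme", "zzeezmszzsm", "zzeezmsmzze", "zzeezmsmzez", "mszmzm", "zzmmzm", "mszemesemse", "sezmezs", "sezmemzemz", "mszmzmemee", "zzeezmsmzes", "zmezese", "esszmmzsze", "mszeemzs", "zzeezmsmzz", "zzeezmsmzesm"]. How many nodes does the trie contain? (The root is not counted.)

78

For each word, the new-node count is its length minus the longest prefix already in the trie:
  "mszmzeezme" → 10 new (m, s, z, m, z, e, e, z, m, e)
  "zzeezmszzsm" → 11 new (z, z, e, e, z, m, s, z, z, s, m)
  "zzeezmsmzze" → prefix "zzeezms" already present; 4 new (m, z, z, e)
  "zzeezmsmzez" → prefix "zzeezmsmz" already present; 2 new (e, z)
  "mszmzm" → prefix "mszmz" already present; 1 new (m)
  "zzmmzm" → prefix "zz" already present; 4 new (m, m, z, m)
  "mszemesemse" → prefix "msz" already present; 8 new (e, m, e, s, e, m, s, e)
  "sezmezs" → 7 new (s, e, z, m, e, z, s)
  "sezmemzemz" → prefix "sezme" already present; 5 new (m, z, e, m, z)
  "mszmzmemee" → prefix "mszmzm" already present; 4 new (e, m, e, e)
  "zzeezmsmzes" → prefix "zzeezmsmze" already present; 1 new (s)
  "zmezese" → prefix "z" already present; 6 new (m, e, z, e, s, e)
  "esszmmzsze" → 10 new (e, s, s, z, m, m, z, s, z, e)
  "mszeemzs" → prefix "msze" already present; 4 new (e, m, z, s)
  "zzeezmsmzz" → prefix "zzeezmsmzz" already present; 0 new (none)
  "zzeezmsmzesm" → prefix "zzeezmsmzes" already present; 1 new (m)
Total nodes = 10 + 11 + 4 + 2 + 1 + 4 + 8 + 7 + 5 + 4 + 1 + 6 + 10 + 4 + 0 + 1 = 78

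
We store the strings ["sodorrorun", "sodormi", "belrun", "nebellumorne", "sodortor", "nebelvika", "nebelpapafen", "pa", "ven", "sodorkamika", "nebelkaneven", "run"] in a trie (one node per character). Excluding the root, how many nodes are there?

65

Count nodes per top-level branch (shared prefixes stored once):
  'b'-branch (belrun): 6 nodes
  'n'-branch (nebelkaneven, nebellumorne, nebelpapafen, nebelvika): 30 nodes
  'p'-branch (pa): 2 nodes
  'r'-branch (run): 3 nodes
  's'-branch (sodorkamika, sodormi, sodorrorun, sodortor): 21 nodes
  'v'-branch (ven): 3 nodes
Sum: 65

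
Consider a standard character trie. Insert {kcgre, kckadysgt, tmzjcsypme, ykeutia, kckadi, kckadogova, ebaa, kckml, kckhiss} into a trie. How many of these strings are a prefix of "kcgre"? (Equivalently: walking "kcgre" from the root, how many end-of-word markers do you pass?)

Check each prefix of "kcgre" against the stored set — each match is an end-marker on the path.
Prefixes of the query that are stored words: "kcgre"
Count: 1

1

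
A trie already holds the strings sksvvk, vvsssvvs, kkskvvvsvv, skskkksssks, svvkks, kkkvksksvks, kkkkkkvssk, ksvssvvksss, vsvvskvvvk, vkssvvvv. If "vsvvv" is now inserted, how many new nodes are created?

Walking "vsvvv" from the root, the first 4 characters ("vsvv") follow existing edges; "v" is the first miss.
Each of the 1 remaining characters creates one node.

1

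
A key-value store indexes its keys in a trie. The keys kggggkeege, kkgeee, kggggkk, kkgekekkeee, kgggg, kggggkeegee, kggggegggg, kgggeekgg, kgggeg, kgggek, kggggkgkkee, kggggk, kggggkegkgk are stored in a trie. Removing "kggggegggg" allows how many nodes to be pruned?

A node on "kggggegggg"'s path can go only if nothing else ends at it or branches off below it.
The suffix "egggg" (5 nodes) is used only by "kggggegggg"; the node for "kgggg" still has the child "k", so pruning stops there.
Nodes removed: 5

5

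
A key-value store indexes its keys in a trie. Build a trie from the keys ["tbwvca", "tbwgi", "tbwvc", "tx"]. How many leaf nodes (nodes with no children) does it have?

A leaf is a node with no children — equivalently, the end of a word that is not a proper prefix of any other stored word.
Those words: "tbwgi", "tbwvca", "tx"
Leaf count: 3

3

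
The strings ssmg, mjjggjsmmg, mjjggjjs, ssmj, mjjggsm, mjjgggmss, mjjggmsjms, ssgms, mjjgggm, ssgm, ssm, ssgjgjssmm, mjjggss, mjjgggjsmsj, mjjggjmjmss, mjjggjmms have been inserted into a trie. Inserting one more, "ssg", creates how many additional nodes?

"ssg" is already a full path in the trie; only an end-marker is added.
No new nodes are needed: 0.

0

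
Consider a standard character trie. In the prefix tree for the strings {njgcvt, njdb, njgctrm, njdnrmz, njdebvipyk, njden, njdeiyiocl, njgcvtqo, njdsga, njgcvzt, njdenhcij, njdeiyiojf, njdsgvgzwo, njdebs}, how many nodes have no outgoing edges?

12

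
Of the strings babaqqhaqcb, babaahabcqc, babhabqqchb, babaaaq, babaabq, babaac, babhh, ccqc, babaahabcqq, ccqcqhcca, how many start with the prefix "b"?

Filter for entries beginning with "b":
Words under "b": babaaaq, babaabq, babaac, babaahabcqc, babaahabcqq, babaqqhaqcb, babhabqqchb, babhh
Count: 8

8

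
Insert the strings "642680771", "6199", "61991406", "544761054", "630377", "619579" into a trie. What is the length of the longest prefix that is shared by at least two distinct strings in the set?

Equivalently: take the maximum, over all pairs, of their longest common prefix length.
"6199" and "61991406" agree on "6199" (4 characters) before diverging; nothing deeper is shared.
Longest shared-prefix length: 4

4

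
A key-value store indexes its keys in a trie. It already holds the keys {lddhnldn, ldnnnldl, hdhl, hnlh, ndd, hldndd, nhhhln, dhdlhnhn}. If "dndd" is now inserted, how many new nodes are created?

Walking "dndd" from the root, the first 1 characters ("d") follow existing edges; "n" is the first miss.
Each of the 3 remaining characters creates one node.

3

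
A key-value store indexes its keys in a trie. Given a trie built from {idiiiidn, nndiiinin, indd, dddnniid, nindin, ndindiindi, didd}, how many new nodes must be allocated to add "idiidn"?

"idii" is already a path in the trie; the remaining "dn" must be added.
New nodes needed: |"idiidn"| − 4 = 6 − 4 = 2.

2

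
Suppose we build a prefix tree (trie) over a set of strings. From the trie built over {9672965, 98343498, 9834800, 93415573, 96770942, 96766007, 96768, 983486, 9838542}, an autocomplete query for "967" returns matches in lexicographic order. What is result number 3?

96768

Filter for "967…" and sort: "9672965", "96766007", "96768", "96770942"
The 3rd is 96768.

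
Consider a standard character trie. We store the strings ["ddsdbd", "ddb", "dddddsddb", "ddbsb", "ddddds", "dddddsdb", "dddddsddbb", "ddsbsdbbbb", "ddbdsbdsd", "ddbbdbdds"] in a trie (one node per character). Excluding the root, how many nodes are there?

For each word, the new-node count is its length minus the longest prefix already in the trie:
  "ddsdbd" → 6 new (d, d, s, d, b, d)
  "ddb" → prefix "dd" already present; 1 new (b)
  "dddddsddb" → prefix "dd" already present; 7 new (d, d, d, s, d, d, b)
  "ddbsb" → prefix "ddb" already present; 2 new (s, b)
  "ddddds" → prefix "ddddds" already present; 0 new (none)
  "dddddsdb" → prefix "dddddsd" already present; 1 new (b)
  "dddddsddbb" → prefix "dddddsddb" already present; 1 new (b)
  "ddsbsdbbbb" → prefix "dds" already present; 7 new (b, s, d, b, b, b, b)
  "ddbdsbdsd" → prefix "ddb" already present; 6 new (d, s, b, d, s, d)
  "ddbbdbdds" → prefix "ddb" already present; 6 new (b, d, b, d, d, s)
Total nodes = 6 + 1 + 7 + 2 + 0 + 1 + 1 + 7 + 6 + 6 = 37

37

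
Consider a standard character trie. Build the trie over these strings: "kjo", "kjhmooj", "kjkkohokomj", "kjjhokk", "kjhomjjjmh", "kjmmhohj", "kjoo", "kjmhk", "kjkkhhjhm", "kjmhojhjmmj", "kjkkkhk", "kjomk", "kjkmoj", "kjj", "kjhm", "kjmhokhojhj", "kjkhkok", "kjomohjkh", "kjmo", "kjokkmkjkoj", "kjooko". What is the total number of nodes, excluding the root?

84

Insert word by word; a character creates a node only if that edge doesn't already exist:
  "kjo" → 3 new (k, j, o)
  "kjhmooj" → prefix "kj" already present; 5 new (h, m, o, o, j)
  "kjkkohokomj" → prefix "kj" already present; 9 new (k, k, o, h, o, k, o, m, j)
  "kjjhokk" → prefix "kj" already present; 5 new (j, h, o, k, k)
  "kjhomjjjmh" → prefix "kjh" already present; 7 new (o, m, j, j, j, m, h)
  "kjmmhohj" → prefix "kj" already present; 6 new (m, m, h, o, h, j)
  "kjoo" → prefix "kjo" already present; 1 new (o)
  "kjmhk" → prefix "kjm" already present; 2 new (h, k)
  "kjkkhhjhm" → prefix "kjkk" already present; 5 new (h, h, j, h, m)
  "kjmhojhjmmj" → prefix "kjmh" already present; 7 new (o, j, h, j, m, m, j)
  "kjkkkhk" → prefix "kjkk" already present; 3 new (k, h, k)
  "kjomk" → prefix "kjo" already present; 2 new (m, k)
  "kjkmoj" → prefix "kjk" already present; 3 new (m, o, j)
  "kjj" → prefix "kjj" already present; 0 new (none)
  "kjhm" → prefix "kjhm" already present; 0 new (none)
  "kjmhokhojhj" → prefix "kjmho" already present; 6 new (k, h, o, j, h, j)
  "kjkhkok" → prefix "kjk" already present; 4 new (h, k, o, k)
  "kjomohjkh" → prefix "kjom" already present; 5 new (o, h, j, k, h)
  "kjmo" → prefix "kjm" already present; 1 new (o)
  "kjokkmkjkoj" → prefix "kjo" already present; 8 new (k, k, m, k, j, k, o, j)
  "kjooko" → prefix "kjoo" already present; 2 new (k, o)
Total nodes = 3 + 5 + 9 + 5 + 7 + 6 + 1 + 2 + 5 + 7 + 3 + 2 + 3 + 0 + 0 + 6 + 4 + 5 + 1 + 8 + 2 = 84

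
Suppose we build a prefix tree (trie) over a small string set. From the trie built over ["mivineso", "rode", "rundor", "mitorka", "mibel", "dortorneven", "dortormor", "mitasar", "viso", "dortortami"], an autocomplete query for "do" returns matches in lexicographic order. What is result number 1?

dortormor

DFS of the "do" subtree visits, in order: "dortormor", "dortorneven", "dortortami"
The 1st is dortormor.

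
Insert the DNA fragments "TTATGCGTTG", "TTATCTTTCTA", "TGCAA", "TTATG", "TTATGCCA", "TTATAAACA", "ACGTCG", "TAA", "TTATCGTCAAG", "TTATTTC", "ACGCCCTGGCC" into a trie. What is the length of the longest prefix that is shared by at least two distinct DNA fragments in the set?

6

Equivalently: take the maximum, over all pairs, of their longest common prefix length.
e.g. "TTATGCCA" and "TTATGCGTTG" share the prefix "TTATGC" of length 6; no pair shares a longer one.
Longest shared-prefix length: 6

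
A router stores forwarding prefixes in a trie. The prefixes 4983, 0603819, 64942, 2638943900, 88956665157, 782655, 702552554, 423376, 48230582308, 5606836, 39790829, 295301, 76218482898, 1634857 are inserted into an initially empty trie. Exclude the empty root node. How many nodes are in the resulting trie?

103

Trace insertions, counting only characters that open a new branch:
  "4983" → 4 new (4, 9, 8, 3)
  "0603819" → 7 new (0, 6, 0, 3, 8, 1, 9)
  "64942" → 5 new (6, 4, 9, 4, 2)
  "2638943900" → 10 new (2, 6, 3, 8, 9, 4, 3, 9, 0, 0)
  "88956665157" → 11 new (8, 8, 9, 5, 6, 6, 6, 5, 1, 5, 7)
  "782655" → 6 new (7, 8, 2, 6, 5, 5)
  "702552554" → prefix "7" already present; 8 new (0, 2, 5, 5, 2, 5, 5, 4)
  "423376" → prefix "4" already present; 5 new (2, 3, 3, 7, 6)
  "48230582308" → prefix "4" already present; 10 new (8, 2, 3, 0, 5, 8, 2, 3, 0, 8)
  "5606836" → 7 new (5, 6, 0, 6, 8, 3, 6)
  "39790829" → 8 new (3, 9, 7, 9, 0, 8, 2, 9)
  "295301" → prefix "2" already present; 5 new (9, 5, 3, 0, 1)
  "76218482898" → prefix "7" already present; 10 new (6, 2, 1, 8, 4, 8, 2, 8, 9, 8)
  "1634857" → 7 new (1, 6, 3, 4, 8, 5, 7)
Total nodes = 4 + 7 + 5 + 10 + 11 + 6 + 8 + 5 + 10 + 7 + 8 + 5 + 10 + 7 = 103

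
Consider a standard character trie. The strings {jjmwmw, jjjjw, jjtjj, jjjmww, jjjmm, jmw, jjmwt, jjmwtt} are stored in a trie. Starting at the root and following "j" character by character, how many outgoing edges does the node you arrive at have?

2

Follow the path "j" to its node, then look at its outgoing edges.
Distinct next characters after "j": j, m.
That node has 2 child edges.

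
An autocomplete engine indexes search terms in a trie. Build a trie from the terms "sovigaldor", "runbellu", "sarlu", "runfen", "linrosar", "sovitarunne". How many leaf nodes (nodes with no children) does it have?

6

Leaves are exactly the stored words that no other stored word extends.
Those words: "linrosar", "runbellu", "runfen", "sarlu", "sovigaldor", "sovitarunne"
Leaf count: 6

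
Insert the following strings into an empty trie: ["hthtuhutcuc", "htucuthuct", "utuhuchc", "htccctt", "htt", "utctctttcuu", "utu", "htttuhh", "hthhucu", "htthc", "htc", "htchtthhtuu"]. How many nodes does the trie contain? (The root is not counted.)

60

Trace insertions, counting only characters that open a new branch:
  "hthtuhutcuc" → 11 new (h, t, h, t, u, h, u, t, c, u, c)
  "htucuthuct" → prefix "ht" already present; 8 new (u, c, u, t, h, u, c, t)
  "utuhuchc" → 8 new (u, t, u, h, u, c, h, c)
  "htccctt" → prefix "ht" already present; 5 new (c, c, c, t, t)
  "htt" → prefix "ht" already present; 1 new (t)
  "utctctttcuu" → prefix "ut" already present; 9 new (c, t, c, t, t, t, c, u, u)
  "utu" → prefix "utu" already present; 0 new (none)
  "htttuhh" → prefix "htt" already present; 4 new (t, u, h, h)
  "hthhucu" → prefix "hth" already present; 4 new (h, u, c, u)
  "htthc" → prefix "htt" already present; 2 new (h, c)
  "htc" → prefix "htc" already present; 0 new (none)
  "htchtthhtuu" → prefix "htc" already present; 8 new (h, t, t, h, h, t, u, u)
Total nodes = 11 + 8 + 8 + 5 + 1 + 9 + 0 + 4 + 4 + 2 + 0 + 8 = 60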